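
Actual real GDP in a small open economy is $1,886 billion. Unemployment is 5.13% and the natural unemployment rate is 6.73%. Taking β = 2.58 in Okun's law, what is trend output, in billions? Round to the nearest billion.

Unemployment gap = 5.13 - 6.73 = -1.6 points, so output gap = -2.58 × (-1.6) = 4.128%.
Since Y = Y* × (1 + gap/100), Y* = 1886/1.04128 ≈ 1811 billion.

$1,811 billion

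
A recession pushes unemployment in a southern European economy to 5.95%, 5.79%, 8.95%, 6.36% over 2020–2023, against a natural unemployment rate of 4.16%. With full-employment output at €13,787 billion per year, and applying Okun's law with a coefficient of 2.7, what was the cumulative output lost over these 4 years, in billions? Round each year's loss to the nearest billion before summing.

€3,875 billion

Year 2020: gap = -2.7 × (5.95 - 4.16) = -4.833%, loss ≈ 13787 × 4.833/100 ≈ 666.
Year 2021: gap = -2.7 × (5.79 - 4.16) = -4.401%, loss ≈ 13787 × 4.401/100 ≈ 607.
Year 2022: gap = -2.7 × (8.95 - 4.16) = -12.933%, loss ≈ 13787 × 12.933/100 ≈ 1783.
Year 2023: gap = -2.7 × (6.36 - 4.16) = -5.94%, loss ≈ 13787 × 5.94/100 ≈ 819.
Total lost output = 666 + 607 + 1783 + 819 = 3875 billion.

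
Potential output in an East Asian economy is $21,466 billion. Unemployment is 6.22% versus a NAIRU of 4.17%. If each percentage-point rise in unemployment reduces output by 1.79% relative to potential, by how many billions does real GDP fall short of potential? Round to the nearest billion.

Output gap = -1.79 × (6.22 - 4.17) = -1.79 × 2.05 = -3.6695%.
Actual GDP ≈ 21466 × 0.963305 ≈ 20678 billion, so the shortfall is 21466 - 20678 = 788 billion.

$788 billion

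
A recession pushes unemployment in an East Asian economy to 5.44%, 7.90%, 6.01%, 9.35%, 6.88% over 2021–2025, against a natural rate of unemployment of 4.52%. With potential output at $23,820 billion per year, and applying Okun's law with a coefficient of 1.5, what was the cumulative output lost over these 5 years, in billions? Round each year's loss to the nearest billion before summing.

Year 2021: gap = -1.5 × (5.44 - 4.52) = -1.38%, loss ≈ 23820 × 1.38/100 ≈ 329.
Year 2022: gap = -1.5 × (7.9 - 4.52) = -5.07%, loss ≈ 23820 × 5.07/100 ≈ 1208.
Year 2023: gap = -1.5 × (6.01 - 4.52) = -2.235%, loss ≈ 23820 × 2.235/100 ≈ 532.
Year 2024: gap = -1.5 × (9.35 - 4.52) = -7.245%, loss ≈ 23820 × 7.245/100 ≈ 1726.
Year 2025: gap = -1.5 × (6.88 - 4.52) = -3.54%, loss ≈ 23820 × 3.54/100 ≈ 843.
Total lost output = 329 + 1208 + 532 + 1726 + 843 = 4638 billion.

$4,638 billion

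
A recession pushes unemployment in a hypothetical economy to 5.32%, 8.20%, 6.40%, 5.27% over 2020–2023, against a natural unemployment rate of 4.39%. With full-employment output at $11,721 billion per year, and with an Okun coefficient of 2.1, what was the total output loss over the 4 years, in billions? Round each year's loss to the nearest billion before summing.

$1,879 billion

Year 2020: gap = -2.1 × (5.32 - 4.39) = -1.953%, loss ≈ 11721 × 1.953/100 ≈ 229.
Year 2021: gap = -2.1 × (8.2 - 4.39) = -8.001%, loss ≈ 11721 × 8.001/100 ≈ 938.
Year 2022: gap = -2.1 × (6.4 - 4.39) = -4.221%, loss ≈ 11721 × 4.221/100 ≈ 495.
Year 2023: gap = -2.1 × (5.27 - 4.39) = -1.848%, loss ≈ 11721 × 1.848/100 ≈ 217.
Total lost output = 229 + 938 + 495 + 217 = 1879 billion.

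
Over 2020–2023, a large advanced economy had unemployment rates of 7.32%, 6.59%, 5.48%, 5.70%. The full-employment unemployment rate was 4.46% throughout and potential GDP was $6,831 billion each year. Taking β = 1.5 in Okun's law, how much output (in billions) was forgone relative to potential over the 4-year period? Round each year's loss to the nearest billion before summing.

Year 2020: gap = -1.5 × (7.32 - 4.46) = -4.29%, loss ≈ 6831 × 4.29/100 ≈ 293.
Year 2021: gap = -1.5 × (6.59 - 4.46) = -3.195%, loss ≈ 6831 × 3.195/100 ≈ 218.
Year 2022: gap = -1.5 × (5.48 - 4.46) = -1.53%, loss ≈ 6831 × 1.53/100 ≈ 105.
Year 2023: gap = -1.5 × (5.7 - 4.46) = -1.86%, loss ≈ 6831 × 1.86/100 ≈ 127.
Total lost output = 293 + 218 + 105 + 127 = 743 billion.

$743 billion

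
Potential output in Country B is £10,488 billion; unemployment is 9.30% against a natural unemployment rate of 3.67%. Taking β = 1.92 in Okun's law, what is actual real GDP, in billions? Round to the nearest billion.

Unemployment gap = 9.3 - 3.67 = 5.63 points, so the output gap is -1.92 × 5.63 = -10.8096%.
Actual GDP = 10488 × (1 - 10.8096/100) = 10488 × 0.891904 ≈ 9354 billion.

£9,354 billion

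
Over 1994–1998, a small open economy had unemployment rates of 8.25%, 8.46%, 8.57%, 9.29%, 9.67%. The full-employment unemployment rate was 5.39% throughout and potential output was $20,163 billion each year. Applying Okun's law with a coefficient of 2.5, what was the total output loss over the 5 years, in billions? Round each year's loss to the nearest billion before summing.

$8,716 billion

Year 1994: gap = -2.5 × (8.25 - 5.39) = -7.15%, loss ≈ 20163 × 7.15/100 ≈ 1442.
Year 1995: gap = -2.5 × (8.46 - 5.39) = -7.675%, loss ≈ 20163 × 7.675/100 ≈ 1548.
Year 1996: gap = -2.5 × (8.57 - 5.39) = -7.95%, loss ≈ 20163 × 7.95/100 ≈ 1603.
Year 1997: gap = -2.5 × (9.29 - 5.39) = -9.75%, loss ≈ 20163 × 9.75/100 ≈ 1966.
Year 1998: gap = -2.5 × (9.67 - 5.39) = -10.7%, loss ≈ 20163 × 10.7/100 ≈ 2157.
Total lost output = 1442 + 1548 + 1603 + 1966 + 2157 = 8716 billion.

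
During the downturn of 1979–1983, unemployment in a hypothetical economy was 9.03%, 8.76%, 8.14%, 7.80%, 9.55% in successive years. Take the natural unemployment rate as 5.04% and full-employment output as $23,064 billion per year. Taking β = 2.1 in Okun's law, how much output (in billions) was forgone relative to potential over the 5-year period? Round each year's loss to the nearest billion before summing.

Year 1979: gap = -2.1 × (9.03 - 5.04) = -8.379%, loss ≈ 23064 × 8.379/100 ≈ 1933.
Year 1980: gap = -2.1 × (8.76 - 5.04) = -7.812%, loss ≈ 23064 × 7.812/100 ≈ 1802.
Year 1981: gap = -2.1 × (8.14 - 5.04) = -6.51%, loss ≈ 23064 × 6.51/100 ≈ 1501.
Year 1982: gap = -2.1 × (7.8 - 5.04) = -5.796%, loss ≈ 23064 × 5.796/100 ≈ 1337.
Year 1983: gap = -2.1 × (9.55 - 5.04) = -9.471%, loss ≈ 23064 × 9.471/100 ≈ 2184.
Total lost output = 1933 + 1802 + 1501 + 1337 + 2184 = 8757 billion.

$8,757 billion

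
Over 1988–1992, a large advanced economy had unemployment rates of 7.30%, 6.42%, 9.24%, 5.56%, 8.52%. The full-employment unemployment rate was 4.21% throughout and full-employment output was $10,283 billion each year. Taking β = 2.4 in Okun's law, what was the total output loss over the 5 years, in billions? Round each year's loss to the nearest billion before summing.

$3,946 billion

Year 1988: gap = -2.4 × (7.3 - 4.21) = -7.416%, loss ≈ 10283 × 7.416/100 ≈ 763.
Year 1989: gap = -2.4 × (6.42 - 4.21) = -5.304%, loss ≈ 10283 × 5.304/100 ≈ 545.
Year 1990: gap = -2.4 × (9.24 - 4.21) = -12.072%, loss ≈ 10283 × 12.072/100 ≈ 1241.
Year 1991: gap = -2.4 × (5.56 - 4.21) = -3.24%, loss ≈ 10283 × 3.24/100 ≈ 333.
Year 1992: gap = -2.4 × (8.52 - 4.21) = -10.344%, loss ≈ 10283 × 10.344/100 ≈ 1064.
Total lost output = 763 + 545 + 1241 + 333 + 1064 = 3946 billion.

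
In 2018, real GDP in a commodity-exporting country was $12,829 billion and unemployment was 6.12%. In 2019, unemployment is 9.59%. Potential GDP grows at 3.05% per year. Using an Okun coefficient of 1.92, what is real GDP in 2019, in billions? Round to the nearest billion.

$12,366 billion

Δu = 9.59 - 6.12 = 3.47 points.
Okun's law (growth form): g_Y = g_Y* - β × Δu = 3.05 - 1.92 × (3.47) = 3.05 - 6.6624 = -3.6124%.
Real GDP in the next year = 12829 × (1 - 3.6124/100) = 12829 × 0.963876 ≈ 12366 billion.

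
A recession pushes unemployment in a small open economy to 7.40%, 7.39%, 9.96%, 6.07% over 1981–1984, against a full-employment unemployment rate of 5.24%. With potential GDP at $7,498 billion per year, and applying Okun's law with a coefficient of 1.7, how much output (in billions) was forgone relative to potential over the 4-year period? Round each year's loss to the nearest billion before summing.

$1,257 billion

Year 1981: gap = -1.7 × (7.4 - 5.24) = -3.672%, loss ≈ 7498 × 3.672/100 ≈ 275.
Year 1982: gap = -1.7 × (7.39 - 5.24) = -3.655%, loss ≈ 7498 × 3.655/100 ≈ 274.
Year 1983: gap = -1.7 × (9.96 - 5.24) = -8.024%, loss ≈ 7498 × 8.024/100 ≈ 602.
Year 1984: gap = -1.7 × (6.07 - 5.24) = -1.411%, loss ≈ 7498 × 1.411/100 ≈ 106.
Total lost output = 275 + 274 + 602 + 106 = 1257 billion.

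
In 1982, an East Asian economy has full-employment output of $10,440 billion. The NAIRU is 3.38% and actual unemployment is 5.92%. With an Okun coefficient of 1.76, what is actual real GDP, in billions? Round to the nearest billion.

$9,973 billion

Unemployment gap = 5.92 - 3.38 = 2.54 points, so the output gap is -1.76 × 2.54 = -4.4704%.
Actual GDP = 10440 × (1 - 4.4704/100) = 10440 × 0.955296 ≈ 9973 billion.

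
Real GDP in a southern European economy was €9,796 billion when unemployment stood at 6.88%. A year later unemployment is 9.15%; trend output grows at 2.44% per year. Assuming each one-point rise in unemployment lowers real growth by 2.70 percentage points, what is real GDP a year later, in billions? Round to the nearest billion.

Δu = 9.15 - 6.88 = 2.27 points.
Okun's law (growth form): g_Y = g_Y* - β × Δu = 2.44 - 2.70 × (2.27) = 2.44 - 6.129 = -3.689%.
Real GDP in the next year = 9796 × (1 - 3.689/100) = 9796 × 0.96311 ≈ 9435 billion.

€9,435 billion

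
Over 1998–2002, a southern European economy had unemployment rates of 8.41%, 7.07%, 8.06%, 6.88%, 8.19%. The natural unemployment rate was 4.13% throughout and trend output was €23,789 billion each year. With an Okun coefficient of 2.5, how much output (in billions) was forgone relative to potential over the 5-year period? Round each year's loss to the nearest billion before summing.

Year 1998: gap = -2.5 × (8.41 - 4.13) = -10.7%, loss ≈ 23789 × 10.7/100 ≈ 2545.
Year 1999: gap = -2.5 × (7.07 - 4.13) = -7.35%, loss ≈ 23789 × 7.35/100 ≈ 1748.
Year 2000: gap = -2.5 × (8.06 - 4.13) = -9.825%, loss ≈ 23789 × 9.825/100 ≈ 2337.
Year 2001: gap = -2.5 × (6.88 - 4.13) = -6.875%, loss ≈ 23789 × 6.875/100 ≈ 1635.
Year 2002: gap = -2.5 × (8.19 - 4.13) = -10.15%, loss ≈ 23789 × 10.15/100 ≈ 2415.
Total lost output = 2545 + 1748 + 2337 + 1635 + 2415 = 10680 billion.

€10,680 billion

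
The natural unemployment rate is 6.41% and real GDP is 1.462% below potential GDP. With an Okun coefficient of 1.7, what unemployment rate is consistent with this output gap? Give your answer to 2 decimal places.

From Okun's law, u - u* = -(output gap)/β = -(-1.462)/1.7 = 0.86 points.
So u = 6.41 + 0.86 = 7.27%.

7.27%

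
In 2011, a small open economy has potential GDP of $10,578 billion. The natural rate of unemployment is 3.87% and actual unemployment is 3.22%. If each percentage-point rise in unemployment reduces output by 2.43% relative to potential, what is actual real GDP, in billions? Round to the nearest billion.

$10,745 billion

Unemployment gap = 3.22 - 3.87 = -0.65 points, so the output gap is -2.43 × (-0.65) = 1.5795%.
Actual GDP = 10578 × (1 + 1.5795/100) = 10578 × 1.015795 ≈ 10745 billion.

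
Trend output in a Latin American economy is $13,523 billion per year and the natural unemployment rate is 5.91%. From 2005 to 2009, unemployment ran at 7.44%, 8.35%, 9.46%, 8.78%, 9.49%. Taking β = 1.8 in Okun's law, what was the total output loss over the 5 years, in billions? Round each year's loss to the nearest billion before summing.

$3,400 billion

Year 2005: gap = -1.8 × (7.44 - 5.91) = -2.754%, loss ≈ 13523 × 2.754/100 ≈ 372.
Year 2006: gap = -1.8 × (8.35 - 5.91) = -4.392%, loss ≈ 13523 × 4.392/100 ≈ 594.
Year 2007: gap = -1.8 × (9.46 - 5.91) = -6.39%, loss ≈ 13523 × 6.39/100 ≈ 864.
Year 2008: gap = -1.8 × (8.78 - 5.91) = -5.166%, loss ≈ 13523 × 5.166/100 ≈ 699.
Year 2009: gap = -1.8 × (9.49 - 5.91) = -6.444%, loss ≈ 13523 × 6.444/100 ≈ 871.
Total lost output = 372 + 594 + 864 + 699 + 871 = 3400 billion.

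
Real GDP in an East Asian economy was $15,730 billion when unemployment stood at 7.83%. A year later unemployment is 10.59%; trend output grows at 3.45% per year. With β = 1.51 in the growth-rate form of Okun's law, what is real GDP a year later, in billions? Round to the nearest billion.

Δu = 10.59 - 7.83 = 2.76 points.
Okun's law (growth form): g_Y = g_Y* - β × Δu = 3.45 - 1.51 × (2.76) = 3.45 - 4.1676 = -0.7176%.
Real GDP in the next year = 15730 × (1 - 0.7176/100) = 15730 × 0.992824 ≈ 15617 billion.

$15,617 billion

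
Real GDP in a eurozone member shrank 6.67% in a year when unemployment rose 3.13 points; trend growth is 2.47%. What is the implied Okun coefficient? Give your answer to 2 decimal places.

Growth form: g_Y = g_Y* - β × Δu, so β = (g_Y* - g_Y)/Δu.
β = (2.47 + 6.67)/3.13 = 9.14/3.13 = 2.92.

β ≈ 2.92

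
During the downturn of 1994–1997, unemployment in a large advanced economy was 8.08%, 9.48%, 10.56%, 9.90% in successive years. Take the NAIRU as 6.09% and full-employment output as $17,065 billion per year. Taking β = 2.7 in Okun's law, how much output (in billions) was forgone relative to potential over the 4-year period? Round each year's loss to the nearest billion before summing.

Year 1994: gap = -2.7 × (8.08 - 6.09) = -5.373%, loss ≈ 17065 × 5.373/100 ≈ 917.
Year 1995: gap = -2.7 × (9.48 - 6.09) = -9.153%, loss ≈ 17065 × 9.153/100 ≈ 1562.
Year 1996: gap = -2.7 × (10.56 - 6.09) = -12.069%, loss ≈ 17065 × 12.069/100 ≈ 2060.
Year 1997: gap = -2.7 × (9.9 - 6.09) = -10.287%, loss ≈ 17065 × 10.287/100 ≈ 1755.
Total lost output = 917 + 1562 + 2060 + 1755 = 6294 billion.

$6,294 billion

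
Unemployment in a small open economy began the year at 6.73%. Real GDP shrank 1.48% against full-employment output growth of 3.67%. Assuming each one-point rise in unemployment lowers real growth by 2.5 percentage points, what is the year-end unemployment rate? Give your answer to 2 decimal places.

Growth-rate Okun's law: g_Y = g_Y* - β × Δu, so Δu = (g_Y* - g_Y)/β.
Δu = (3.67 + 1.48)/2.5 = 5.15/2.5 = 2.06 percentage points.
Year-end unemployment = 6.73 + 2.06 = 8.79%.

8.79%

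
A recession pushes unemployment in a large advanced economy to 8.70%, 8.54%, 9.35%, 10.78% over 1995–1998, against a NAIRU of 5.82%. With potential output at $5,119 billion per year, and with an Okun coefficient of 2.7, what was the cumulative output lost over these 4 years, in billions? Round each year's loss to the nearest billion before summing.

Year 1995: gap = -2.7 × (8.7 - 5.82) = -7.776%, loss ≈ 5119 × 7.776/100 ≈ 398.
Year 1996: gap = -2.7 × (8.54 - 5.82) = -7.344%, loss ≈ 5119 × 7.344/100 ≈ 376.
Year 1997: gap = -2.7 × (9.35 - 5.82) = -9.531%, loss ≈ 5119 × 9.531/100 ≈ 488.
Year 1998: gap = -2.7 × (10.78 - 5.82) = -13.392%, loss ≈ 5119 × 13.392/100 ≈ 686.
Total lost output = 398 + 376 + 488 + 686 = 1948 billion.

$1,948 billion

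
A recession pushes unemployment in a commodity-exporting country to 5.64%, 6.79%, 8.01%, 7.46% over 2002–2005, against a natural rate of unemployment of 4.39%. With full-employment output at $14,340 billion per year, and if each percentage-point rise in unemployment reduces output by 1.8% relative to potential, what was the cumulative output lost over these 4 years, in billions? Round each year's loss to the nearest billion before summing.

$2,668 billion

Year 2002: gap = -1.8 × (5.64 - 4.39) = -2.25%, loss ≈ 14340 × 2.25/100 ≈ 323.
Year 2003: gap = -1.8 × (6.79 - 4.39) = -4.32%, loss ≈ 14340 × 4.32/100 ≈ 619.
Year 2004: gap = -1.8 × (8.01 - 4.39) = -6.516%, loss ≈ 14340 × 6.516/100 ≈ 934.
Year 2005: gap = -1.8 × (7.46 - 4.39) = -5.526%, loss ≈ 14340 × 5.526/100 ≈ 792.
Total lost output = 323 + 619 + 934 + 792 = 2668 billion.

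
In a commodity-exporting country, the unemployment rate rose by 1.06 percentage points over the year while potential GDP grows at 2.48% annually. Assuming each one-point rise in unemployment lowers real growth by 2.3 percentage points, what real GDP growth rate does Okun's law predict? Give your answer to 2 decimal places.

Growth-rate Okun's law: g_Y = g_Y* - β × Δu.
g_Y = 2.48 - 2.3 × (1.06) = 2.48 - 2.438 = 0.042%, i.e. 0.04% to 2 d.p.

0.04%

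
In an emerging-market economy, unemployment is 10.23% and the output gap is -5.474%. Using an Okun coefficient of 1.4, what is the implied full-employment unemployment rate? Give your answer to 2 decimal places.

From Okun's law, u - u* = -(output gap)/β = -(-5.474)/1.4 = 3.91 points.
So u* = 10.23 - 3.91 = 6.32%.

6.32%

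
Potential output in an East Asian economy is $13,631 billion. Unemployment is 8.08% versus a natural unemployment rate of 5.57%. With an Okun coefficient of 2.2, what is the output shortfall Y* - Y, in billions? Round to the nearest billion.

$753 billion

Output gap = -2.2 × (8.08 - 5.57) = -2.2 × 2.51 = -5.522%.
Actual GDP ≈ 13631 × 0.94478 ≈ 12878 billion, so the shortfall is 13631 - 12878 = 753 billion.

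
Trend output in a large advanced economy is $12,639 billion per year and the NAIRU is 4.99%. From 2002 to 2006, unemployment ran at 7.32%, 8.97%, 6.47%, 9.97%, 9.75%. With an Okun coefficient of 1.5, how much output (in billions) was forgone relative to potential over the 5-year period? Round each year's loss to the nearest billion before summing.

Year 2002: gap = -1.5 × (7.32 - 4.99) = -3.495%, loss ≈ 12639 × 3.495/100 ≈ 442.
Year 2003: gap = -1.5 × (8.97 - 4.99) = -5.97%, loss ≈ 12639 × 5.97/100 ≈ 755.
Year 2004: gap = -1.5 × (6.47 - 4.99) = -2.22%, loss ≈ 12639 × 2.22/100 ≈ 281.
Year 2005: gap = -1.5 × (9.97 - 4.99) = -7.47%, loss ≈ 12639 × 7.47/100 ≈ 944.
Year 2006: gap = -1.5 × (9.75 - 4.99) = -7.14%, loss ≈ 12639 × 7.14/100 ≈ 902.
Total lost output = 442 + 755 + 281 + 944 + 902 = 3324 billion.

$3,324 billion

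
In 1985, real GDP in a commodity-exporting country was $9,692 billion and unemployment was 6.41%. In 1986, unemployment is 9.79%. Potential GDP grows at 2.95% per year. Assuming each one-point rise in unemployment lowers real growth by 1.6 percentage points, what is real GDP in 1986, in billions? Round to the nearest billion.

Δu = 9.79 - 6.41 = 3.38 points.
Okun's law (growth form): g_Y = g_Y* - β × Δu = 2.95 - 1.6 × (3.38) = 2.95 - 5.408 = -2.458%.
Real GDP in the next year = 9692 × (1 - 2.458/100) = 9692 × 0.97542 ≈ 9454 billion.

$9,454 billion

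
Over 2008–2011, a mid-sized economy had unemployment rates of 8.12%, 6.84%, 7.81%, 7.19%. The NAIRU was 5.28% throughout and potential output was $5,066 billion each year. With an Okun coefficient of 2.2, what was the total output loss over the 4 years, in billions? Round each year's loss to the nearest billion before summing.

Year 2008: gap = -2.2 × (8.12 - 5.28) = -6.248%, loss ≈ 5066 × 6.248/100 ≈ 317.
Year 2009: gap = -2.2 × (6.84 - 5.28) = -3.432%, loss ≈ 5066 × 3.432/100 ≈ 174.
Year 2010: gap = -2.2 × (7.81 - 5.28) = -5.566%, loss ≈ 5066 × 5.566/100 ≈ 282.
Year 2011: gap = -2.2 × (7.19 - 5.28) = -4.202%, loss ≈ 5066 × 4.202/100 ≈ 213.
Total lost output = 317 + 174 + 282 + 213 = 986 billion.

$986 billion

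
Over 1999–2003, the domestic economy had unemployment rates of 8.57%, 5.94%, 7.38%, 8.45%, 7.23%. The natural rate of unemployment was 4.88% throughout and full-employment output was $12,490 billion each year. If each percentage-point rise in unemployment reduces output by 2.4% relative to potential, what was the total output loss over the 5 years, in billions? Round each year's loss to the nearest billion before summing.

$3,947 billion

Year 1999: gap = -2.4 × (8.57 - 4.88) = -8.856%, loss ≈ 12490 × 8.856/100 ≈ 1106.
Year 2000: gap = -2.4 × (5.94 - 4.88) = -2.544%, loss ≈ 12490 × 2.544/100 ≈ 318.
Year 2001: gap = -2.4 × (7.38 - 4.88) = -6%, loss ≈ 12490 × 6/100 ≈ 749.
Year 2002: gap = -2.4 × (8.45 - 4.88) = -8.568%, loss ≈ 12490 × 8.568/100 ≈ 1070.
Year 2003: gap = -2.4 × (7.23 - 4.88) = -5.64%, loss ≈ 12490 × 5.64/100 ≈ 704.
Total lost output = 1106 + 318 + 749 + 1070 + 704 = 3947 billion.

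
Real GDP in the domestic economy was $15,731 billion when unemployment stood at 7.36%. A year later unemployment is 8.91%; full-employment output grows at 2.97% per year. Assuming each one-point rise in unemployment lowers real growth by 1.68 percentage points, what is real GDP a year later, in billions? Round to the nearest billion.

$15,789 billion

Δu = 8.91 - 7.36 = 1.55 points.
Okun's law (growth form): g_Y = g_Y* - β × Δu = 2.97 - 1.68 × (1.55) = 2.97 - 2.604 = 0.366%.
Real GDP in the next year = 15731 × (1 + 0.366/100) = 15731 × 1.00366 ≈ 15789 billion.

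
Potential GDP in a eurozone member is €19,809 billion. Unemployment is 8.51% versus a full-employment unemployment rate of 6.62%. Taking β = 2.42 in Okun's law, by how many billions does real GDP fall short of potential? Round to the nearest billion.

€906 billion

Output gap = -2.42 × (8.51 - 6.62) = -2.42 × 1.89 = -4.5738%.
Actual GDP ≈ 19809 × 0.954262 ≈ 18903 billion, so the shortfall is 19809 - 18903 = 906 billion.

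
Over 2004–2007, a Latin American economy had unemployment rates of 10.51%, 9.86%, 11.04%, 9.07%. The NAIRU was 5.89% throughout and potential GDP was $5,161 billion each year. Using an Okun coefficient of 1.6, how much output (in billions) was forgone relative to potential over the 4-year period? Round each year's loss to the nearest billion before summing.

$1,398 billion

Year 2004: gap = -1.6 × (10.51 - 5.89) = -7.392%, loss ≈ 5161 × 7.392/100 ≈ 382.
Year 2005: gap = -1.6 × (9.86 - 5.89) = -6.352%, loss ≈ 5161 × 6.352/100 ≈ 328.
Year 2006: gap = -1.6 × (11.04 - 5.89) = -8.24%, loss ≈ 5161 × 8.24/100 ≈ 425.
Year 2007: gap = -1.6 × (9.07 - 5.89) = -5.088%, loss ≈ 5161 × 5.088/100 ≈ 263.
Total lost output = 382 + 328 + 425 + 263 = 1398 billion.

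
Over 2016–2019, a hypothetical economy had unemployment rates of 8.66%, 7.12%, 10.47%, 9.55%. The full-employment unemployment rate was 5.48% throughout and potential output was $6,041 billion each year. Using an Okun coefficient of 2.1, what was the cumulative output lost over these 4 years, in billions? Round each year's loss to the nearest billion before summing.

Year 2016: gap = -2.1 × (8.66 - 5.48) = -6.678%, loss ≈ 6041 × 6.678/100 ≈ 403.
Year 2017: gap = -2.1 × (7.12 - 5.48) = -3.444%, loss ≈ 6041 × 3.444/100 ≈ 208.
Year 2018: gap = -2.1 × (10.47 - 5.48) = -10.479%, loss ≈ 6041 × 10.479/100 ≈ 633.
Year 2019: gap = -2.1 × (9.55 - 5.48) = -8.547%, loss ≈ 6041 × 8.547/100 ≈ 516.
Total lost output = 403 + 208 + 633 + 516 = 1760 billion.

$1,760 billion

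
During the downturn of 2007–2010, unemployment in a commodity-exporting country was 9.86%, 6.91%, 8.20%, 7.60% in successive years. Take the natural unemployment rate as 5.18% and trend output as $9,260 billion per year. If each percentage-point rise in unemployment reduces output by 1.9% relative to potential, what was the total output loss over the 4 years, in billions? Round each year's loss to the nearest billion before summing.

Year 2007: gap = -1.9 × (9.86 - 5.18) = -8.892%, loss ≈ 9260 × 8.892/100 ≈ 823.
Year 2008: gap = -1.9 × (6.91 - 5.18) = -3.287%, loss ≈ 9260 × 3.287/100 ≈ 304.
Year 2009: gap = -1.9 × (8.2 - 5.18) = -5.738%, loss ≈ 9260 × 5.738/100 ≈ 531.
Year 2010: gap = -1.9 × (7.6 - 5.18) = -4.598%, loss ≈ 9260 × 4.598/100 ≈ 426.
Total lost output = 823 + 304 + 531 + 426 = 2084 billion.

$2,084 billion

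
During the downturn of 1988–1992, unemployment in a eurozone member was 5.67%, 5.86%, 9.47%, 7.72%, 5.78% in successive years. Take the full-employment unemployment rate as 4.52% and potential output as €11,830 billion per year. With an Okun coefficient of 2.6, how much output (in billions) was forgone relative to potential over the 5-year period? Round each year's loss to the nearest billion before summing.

Year 1988: gap = -2.6 × (5.67 - 4.52) = -2.99%, loss ≈ 11830 × 2.99/100 ≈ 354.
Year 1989: gap = -2.6 × (5.86 - 4.52) = -3.484%, loss ≈ 11830 × 3.484/100 ≈ 412.
Year 1990: gap = -2.6 × (9.47 - 4.52) = -12.87%, loss ≈ 11830 × 12.87/100 ≈ 1523.
Year 1991: gap = -2.6 × (7.72 - 4.52) = -8.32%, loss ≈ 11830 × 8.32/100 ≈ 984.
Year 1992: gap = -2.6 × (5.78 - 4.52) = -3.276%, loss ≈ 11830 × 3.276/100 ≈ 388.
Total lost output = 354 + 412 + 1523 + 984 + 388 = 3661 billion.

€3,661 billion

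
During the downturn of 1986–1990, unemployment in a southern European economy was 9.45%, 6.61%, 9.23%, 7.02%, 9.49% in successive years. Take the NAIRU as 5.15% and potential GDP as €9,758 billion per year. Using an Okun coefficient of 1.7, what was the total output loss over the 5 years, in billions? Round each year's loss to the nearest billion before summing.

Year 1986: gap = -1.7 × (9.45 - 5.15) = -7.31%, loss ≈ 9758 × 7.31/100 ≈ 713.
Year 1987: gap = -1.7 × (6.61 - 5.15) = -2.482%, loss ≈ 9758 × 2.482/100 ≈ 242.
Year 1988: gap = -1.7 × (9.23 - 5.15) = -6.936%, loss ≈ 9758 × 6.936/100 ≈ 677.
Year 1989: gap = -1.7 × (7.02 - 5.15) = -3.179%, loss ≈ 9758 × 3.179/100 ≈ 310.
Year 1990: gap = -1.7 × (9.49 - 5.15) = -7.378%, loss ≈ 9758 × 7.378/100 ≈ 720.
Total lost output = 713 + 242 + 677 + 310 + 720 = 2662 billion.

€2,662 billion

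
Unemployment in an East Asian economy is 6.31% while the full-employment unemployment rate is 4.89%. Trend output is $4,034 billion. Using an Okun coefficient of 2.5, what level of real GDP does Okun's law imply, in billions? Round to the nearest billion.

Unemployment gap = 6.31 - 4.89 = 1.42 points, so the output gap is -2.5 × 1.42 = -3.55%.
Actual GDP = 4034 × (1 - 3.55/100) = 4034 × 0.9645 ≈ 3891 billion.

$3,891 billion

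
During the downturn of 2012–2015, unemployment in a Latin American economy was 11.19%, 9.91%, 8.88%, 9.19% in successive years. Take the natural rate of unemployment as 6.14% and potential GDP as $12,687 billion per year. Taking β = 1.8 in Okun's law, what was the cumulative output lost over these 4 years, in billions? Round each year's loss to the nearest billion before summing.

Year 2012: gap = -1.8 × (11.19 - 6.14) = -9.09%, loss ≈ 12687 × 9.09/100 ≈ 1153.
Year 2013: gap = -1.8 × (9.91 - 6.14) = -6.786%, loss ≈ 12687 × 6.786/100 ≈ 861.
Year 2014: gap = -1.8 × (8.88 - 6.14) = -4.932%, loss ≈ 12687 × 4.932/100 ≈ 626.
Year 2015: gap = -1.8 × (9.19 - 6.14) = -5.49%, loss ≈ 12687 × 5.49/100 ≈ 697.
Total lost output = 1153 + 861 + 626 + 697 = 3337 billion.

$3,337 billion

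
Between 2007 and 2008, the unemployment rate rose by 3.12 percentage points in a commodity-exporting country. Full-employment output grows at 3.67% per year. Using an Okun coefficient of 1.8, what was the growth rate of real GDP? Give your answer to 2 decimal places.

Growth-rate Okun's law: g_Y = g_Y* - β × Δu.
g_Y = 3.67 - 1.8 × (3.12) = 3.67 - 5.616 = -1.946%, i.e. -1.95% to 2 d.p.

-1.95%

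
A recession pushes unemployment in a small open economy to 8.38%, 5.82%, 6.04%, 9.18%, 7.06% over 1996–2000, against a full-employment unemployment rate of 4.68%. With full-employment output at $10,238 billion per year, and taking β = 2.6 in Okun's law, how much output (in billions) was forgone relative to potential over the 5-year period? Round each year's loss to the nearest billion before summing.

Year 1996: gap = -2.6 × (8.38 - 4.68) = -9.62%, loss ≈ 10238 × 9.62/100 ≈ 985.
Year 1997: gap = -2.6 × (5.82 - 4.68) = -2.964%, loss ≈ 10238 × 2.964/100 ≈ 303.
Year 1998: gap = -2.6 × (6.04 - 4.68) = -3.536%, loss ≈ 10238 × 3.536/100 ≈ 362.
Year 1999: gap = -2.6 × (9.18 - 4.68) = -11.7%, loss ≈ 10238 × 11.7/100 ≈ 1198.
Year 2000: gap = -2.6 × (7.06 - 4.68) = -6.188%, loss ≈ 10238 × 6.188/100 ≈ 634.
Total lost output = 985 + 303 + 362 + 1198 + 634 = 3482 billion.

$3,482 billion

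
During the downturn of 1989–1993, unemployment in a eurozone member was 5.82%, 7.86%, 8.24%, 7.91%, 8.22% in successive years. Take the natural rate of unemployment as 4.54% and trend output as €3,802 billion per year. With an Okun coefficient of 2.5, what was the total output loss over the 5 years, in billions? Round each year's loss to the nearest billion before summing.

Year 1989: gap = -2.5 × (5.82 - 4.54) = -3.2%, loss ≈ 3802 × 3.2/100 ≈ 122.
Year 1990: gap = -2.5 × (7.86 - 4.54) = -8.3%, loss ≈ 3802 × 8.3/100 ≈ 316.
Year 1991: gap = -2.5 × (8.24 - 4.54) = -9.25%, loss ≈ 3802 × 9.25/100 ≈ 352.
Year 1992: gap = -2.5 × (7.91 - 4.54) = -8.425%, loss ≈ 3802 × 8.425/100 ≈ 320.
Year 1993: gap = -2.5 × (8.22 - 4.54) = -9.2%, loss ≈ 3802 × 9.2/100 ≈ 350.
Total lost output = 122 + 316 + 352 + 320 + 350 = 1460 billion.

€1,460 billion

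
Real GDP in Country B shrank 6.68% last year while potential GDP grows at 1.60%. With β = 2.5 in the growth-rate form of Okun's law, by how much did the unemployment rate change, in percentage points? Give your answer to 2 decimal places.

Growth-rate Okun's law: g_Y = g_Y* - β × Δu, so Δu = (g_Y* - g_Y)/β.
Δu = (1.6 + 6.68)/2.5 = 8.28/2.5 = 3.31 percentage points.

3.31 percentage points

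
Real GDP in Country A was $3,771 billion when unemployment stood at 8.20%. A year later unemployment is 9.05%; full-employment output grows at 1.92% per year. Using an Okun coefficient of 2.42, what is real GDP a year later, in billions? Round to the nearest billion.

Δu = 9.05 - 8.2 = 0.85 points.
Okun's law (growth form): g_Y = g_Y* - β × Δu = 1.92 - 2.42 × (0.85) = 1.92 - 2.057 = -0.137%.
Real GDP in the next year = 3771 × (1 - 0.137/100) = 3771 × 0.99863 ≈ 3766 billion.

$3,766 billion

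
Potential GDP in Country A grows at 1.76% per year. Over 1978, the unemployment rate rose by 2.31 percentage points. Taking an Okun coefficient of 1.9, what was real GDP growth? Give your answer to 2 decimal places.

Growth-rate Okun's law: g_Y = g_Y* - β × Δu.
g_Y = 1.76 - 1.9 × (2.31) = 1.76 - 4.389 = -2.629%, i.e. -2.63% to 2 d.p.

-2.63%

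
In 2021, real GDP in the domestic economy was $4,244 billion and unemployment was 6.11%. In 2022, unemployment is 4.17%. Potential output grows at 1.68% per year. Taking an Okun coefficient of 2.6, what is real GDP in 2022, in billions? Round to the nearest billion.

Δu = 4.17 - 6.11 = -1.94 points.
Okun's law (growth form): g_Y = g_Y* - β × Δu = 1.68 - 2.6 × (-1.94) = 1.68 + 5.044 = 6.724%.
Real GDP in the next year = 4244 × (1 + 6.724/100) = 4244 × 1.06724 ≈ 4529 billion.

$4,529 billion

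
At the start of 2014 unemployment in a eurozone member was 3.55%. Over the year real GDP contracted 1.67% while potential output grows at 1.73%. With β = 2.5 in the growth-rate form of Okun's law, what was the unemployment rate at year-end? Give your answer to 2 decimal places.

4.91%

Growth-rate Okun's law: g_Y = g_Y* - β × Δu, so Δu = (g_Y* - g_Y)/β.
Δu = (1.73 + 1.67)/2.5 = 3.4/2.5 = 1.36 percentage points.
Year-end unemployment = 3.55 + 1.36 = 4.91%.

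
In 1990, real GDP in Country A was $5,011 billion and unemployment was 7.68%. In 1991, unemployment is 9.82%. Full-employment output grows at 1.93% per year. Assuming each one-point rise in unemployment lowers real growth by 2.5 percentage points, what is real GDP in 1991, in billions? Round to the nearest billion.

$4,840 billion

Δu = 9.82 - 7.68 = 2.14 points.
Okun's law (growth form): g_Y = g_Y* - β × Δu = 1.93 - 2.5 × (2.14) = 1.93 - 5.35 = -3.42%.
Real GDP in the next year = 5011 × (1 - 3.42/100) = 5011 × 0.9658 ≈ 4840 billion.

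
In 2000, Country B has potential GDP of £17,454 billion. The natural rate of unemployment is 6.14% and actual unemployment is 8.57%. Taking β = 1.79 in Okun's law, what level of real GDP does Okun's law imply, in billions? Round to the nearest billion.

Unemployment gap = 8.57 - 6.14 = 2.43 points, so the output gap is -1.79 × 2.43 = -4.3497%.
Actual GDP = 17454 × (1 - 4.3497/100) = 17454 × 0.956503 ≈ 16695 billion.

£16,695 billion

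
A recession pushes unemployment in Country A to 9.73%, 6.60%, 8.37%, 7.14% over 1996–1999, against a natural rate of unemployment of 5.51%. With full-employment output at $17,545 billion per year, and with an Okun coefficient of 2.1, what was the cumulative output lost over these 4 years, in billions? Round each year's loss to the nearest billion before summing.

$3,612 billion

Year 1996: gap = -2.1 × (9.73 - 5.51) = -8.862%, loss ≈ 17545 × 8.862/100 ≈ 1555.
Year 1997: gap = -2.1 × (6.6 - 5.51) = -2.289%, loss ≈ 17545 × 2.289/100 ≈ 402.
Year 1998: gap = -2.1 × (8.37 - 5.51) = -6.006%, loss ≈ 17545 × 6.006/100 ≈ 1054.
Year 1999: gap = -2.1 × (7.14 - 5.51) = -3.423%, loss ≈ 17545 × 3.423/100 ≈ 601.
Total lost output = 1555 + 402 + 1054 + 601 = 3612 billion.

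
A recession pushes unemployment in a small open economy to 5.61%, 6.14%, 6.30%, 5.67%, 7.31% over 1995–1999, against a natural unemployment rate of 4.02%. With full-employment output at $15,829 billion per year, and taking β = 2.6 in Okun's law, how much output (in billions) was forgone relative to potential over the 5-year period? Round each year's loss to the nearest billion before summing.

$4,497 billion

Year 1995: gap = -2.6 × (5.61 - 4.02) = -4.134%, loss ≈ 15829 × 4.134/100 ≈ 654.
Year 1996: gap = -2.6 × (6.14 - 4.02) = -5.512%, loss ≈ 15829 × 5.512/100 ≈ 872.
Year 1997: gap = -2.6 × (6.3 - 4.02) = -5.928%, loss ≈ 15829 × 5.928/100 ≈ 938.
Year 1998: gap = -2.6 × (5.67 - 4.02) = -4.29%, loss ≈ 15829 × 4.29/100 ≈ 679.
Year 1999: gap = -2.6 × (7.31 - 4.02) = -8.554%, loss ≈ 15829 × 8.554/100 ≈ 1354.
Total lost output = 654 + 872 + 938 + 679 + 1354 = 4497 billion.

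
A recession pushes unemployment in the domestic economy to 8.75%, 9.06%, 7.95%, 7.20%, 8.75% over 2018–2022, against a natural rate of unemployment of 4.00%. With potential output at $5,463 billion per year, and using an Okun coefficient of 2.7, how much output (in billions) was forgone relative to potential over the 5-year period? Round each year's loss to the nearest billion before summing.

Year 2018: gap = -2.7 × (8.75 - 4) = -12.825%, loss ≈ 5463 × 12.825/100 ≈ 701.
Year 2019: gap = -2.7 × (9.06 - 4) = -13.662%, loss ≈ 5463 × 13.662/100 ≈ 746.
Year 2020: gap = -2.7 × (7.95 - 4) = -10.665%, loss ≈ 5463 × 10.665/100 ≈ 583.
Year 2021: gap = -2.7 × (7.2 - 4) = -8.64%, loss ≈ 5463 × 8.64/100 ≈ 472.
Year 2022: gap = -2.7 × (8.75 - 4) = -12.825%, loss ≈ 5463 × 12.825/100 ≈ 701.
Total lost output = 701 + 746 + 583 + 472 + 701 = 3203 billion.

$3,203 billion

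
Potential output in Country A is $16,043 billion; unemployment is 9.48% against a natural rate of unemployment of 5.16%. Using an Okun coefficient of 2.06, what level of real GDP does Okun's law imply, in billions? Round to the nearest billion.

$14,615 billion

Unemployment gap = 9.48 - 5.16 = 4.32 points, so the output gap is -2.06 × 4.32 = -8.8992%.
Actual GDP = 16043 × (1 - 8.8992/100) = 16043 × 0.911008 ≈ 14615 billion.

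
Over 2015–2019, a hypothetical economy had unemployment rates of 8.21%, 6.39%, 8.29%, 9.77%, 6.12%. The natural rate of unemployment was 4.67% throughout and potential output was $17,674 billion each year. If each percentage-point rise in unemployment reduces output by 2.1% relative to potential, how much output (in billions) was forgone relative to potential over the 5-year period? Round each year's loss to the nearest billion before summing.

Year 2015: gap = -2.1 × (8.21 - 4.67) = -7.434%, loss ≈ 17674 × 7.434/100 ≈ 1314.
Year 2016: gap = -2.1 × (6.39 - 4.67) = -3.612%, loss ≈ 17674 × 3.612/100 ≈ 638.
Year 2017: gap = -2.1 × (8.29 - 4.67) = -7.602%, loss ≈ 17674 × 7.602/100 ≈ 1344.
Year 2018: gap = -2.1 × (9.77 - 4.67) = -10.71%, loss ≈ 17674 × 10.71/100 ≈ 1893.
Year 2019: gap = -2.1 × (6.12 - 4.67) = -3.045%, loss ≈ 17674 × 3.045/100 ≈ 538.
Total lost output = 1314 + 638 + 1344 + 1893 + 538 = 5727 billion.

$5,727 billion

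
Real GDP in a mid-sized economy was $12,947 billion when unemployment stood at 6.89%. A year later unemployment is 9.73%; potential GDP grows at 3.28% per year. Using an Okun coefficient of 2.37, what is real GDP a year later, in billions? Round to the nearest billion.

$12,500 billion

Δu = 9.73 - 6.89 = 2.84 points.
Okun's law (growth form): g_Y = g_Y* - β × Δu = 3.28 - 2.37 × (2.84) = 3.28 - 6.7308 = -3.4508%.
Real GDP in the next year = 12947 × (1 - 3.4508/100) = 12947 × 0.965492 ≈ 12500 billion.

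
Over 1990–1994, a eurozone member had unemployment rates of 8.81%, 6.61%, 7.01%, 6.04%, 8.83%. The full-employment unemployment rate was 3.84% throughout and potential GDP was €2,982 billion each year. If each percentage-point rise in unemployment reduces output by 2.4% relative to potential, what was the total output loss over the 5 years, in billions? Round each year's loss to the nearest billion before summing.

Year 1990: gap = -2.4 × (8.81 - 3.84) = -11.928%, loss ≈ 2982 × 11.928/100 ≈ 356.
Year 1991: gap = -2.4 × (6.61 - 3.84) = -6.648%, loss ≈ 2982 × 6.648/100 ≈ 198.
Year 1992: gap = -2.4 × (7.01 - 3.84) = -7.608%, loss ≈ 2982 × 7.608/100 ≈ 227.
Year 1993: gap = -2.4 × (6.04 - 3.84) = -5.28%, loss ≈ 2982 × 5.28/100 ≈ 157.
Year 1994: gap = -2.4 × (8.83 - 3.84) = -11.976%, loss ≈ 2982 × 11.976/100 ≈ 357.
Total lost output = 356 + 198 + 227 + 157 + 357 = 1295 billion.

€1,295 billion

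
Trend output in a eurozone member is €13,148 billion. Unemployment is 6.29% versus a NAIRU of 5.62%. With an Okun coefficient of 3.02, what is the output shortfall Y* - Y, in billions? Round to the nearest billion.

€266 billion

Output gap = -3.02 × (6.29 - 5.62) = -3.02 × 0.67 = -2.0234%.
Actual GDP ≈ 13148 × 0.979766 ≈ 12882 billion, so the shortfall is 13148 - 12882 = 266 billion.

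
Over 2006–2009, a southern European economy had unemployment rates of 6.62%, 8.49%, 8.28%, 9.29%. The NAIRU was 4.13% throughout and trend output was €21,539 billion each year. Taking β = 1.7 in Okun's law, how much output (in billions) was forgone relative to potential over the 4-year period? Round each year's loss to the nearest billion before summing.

Year 2006: gap = -1.7 × (6.62 - 4.13) = -4.233%, loss ≈ 21539 × 4.233/100 ≈ 912.
Year 2007: gap = -1.7 × (8.49 - 4.13) = -7.412%, loss ≈ 21539 × 7.412/100 ≈ 1596.
Year 2008: gap = -1.7 × (8.28 - 4.13) = -7.055%, loss ≈ 21539 × 7.055/100 ≈ 1520.
Year 2009: gap = -1.7 × (9.29 - 4.13) = -8.772%, loss ≈ 21539 × 8.772/100 ≈ 1889.
Total lost output = 912 + 1596 + 1520 + 1889 = 5917 billion.

€5,917 billion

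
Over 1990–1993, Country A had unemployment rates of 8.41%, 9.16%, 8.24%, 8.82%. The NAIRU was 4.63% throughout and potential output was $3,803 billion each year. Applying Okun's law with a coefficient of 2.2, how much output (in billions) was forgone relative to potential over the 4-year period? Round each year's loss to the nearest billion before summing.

$1,348 billion

Year 1990: gap = -2.2 × (8.41 - 4.63) = -8.316%, loss ≈ 3803 × 8.316/100 ≈ 316.
Year 1991: gap = -2.2 × (9.16 - 4.63) = -9.966%, loss ≈ 3803 × 9.966/100 ≈ 379.
Year 1992: gap = -2.2 × (8.24 - 4.63) = -7.942%, loss ≈ 3803 × 7.942/100 ≈ 302.
Year 1993: gap = -2.2 × (8.82 - 4.63) = -9.218%, loss ≈ 3803 × 9.218/100 ≈ 351.
Total lost output = 316 + 379 + 302 + 351 = 1348 billion.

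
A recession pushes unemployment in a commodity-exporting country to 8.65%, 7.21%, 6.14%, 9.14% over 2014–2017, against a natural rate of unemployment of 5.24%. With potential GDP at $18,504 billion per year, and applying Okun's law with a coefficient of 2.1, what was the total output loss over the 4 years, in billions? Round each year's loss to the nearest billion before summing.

$3,956 billion

Year 2014: gap = -2.1 × (8.65 - 5.24) = -7.161%, loss ≈ 18504 × 7.161/100 ≈ 1325.
Year 2015: gap = -2.1 × (7.21 - 5.24) = -4.137%, loss ≈ 18504 × 4.137/100 ≈ 766.
Year 2016: gap = -2.1 × (6.14 - 5.24) = -1.89%, loss ≈ 18504 × 1.89/100 ≈ 350.
Year 2017: gap = -2.1 × (9.14 - 5.24) = -8.19%, loss ≈ 18504 × 8.19/100 ≈ 1515.
Total lost output = 1325 + 766 + 350 + 1515 = 3956 billion.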